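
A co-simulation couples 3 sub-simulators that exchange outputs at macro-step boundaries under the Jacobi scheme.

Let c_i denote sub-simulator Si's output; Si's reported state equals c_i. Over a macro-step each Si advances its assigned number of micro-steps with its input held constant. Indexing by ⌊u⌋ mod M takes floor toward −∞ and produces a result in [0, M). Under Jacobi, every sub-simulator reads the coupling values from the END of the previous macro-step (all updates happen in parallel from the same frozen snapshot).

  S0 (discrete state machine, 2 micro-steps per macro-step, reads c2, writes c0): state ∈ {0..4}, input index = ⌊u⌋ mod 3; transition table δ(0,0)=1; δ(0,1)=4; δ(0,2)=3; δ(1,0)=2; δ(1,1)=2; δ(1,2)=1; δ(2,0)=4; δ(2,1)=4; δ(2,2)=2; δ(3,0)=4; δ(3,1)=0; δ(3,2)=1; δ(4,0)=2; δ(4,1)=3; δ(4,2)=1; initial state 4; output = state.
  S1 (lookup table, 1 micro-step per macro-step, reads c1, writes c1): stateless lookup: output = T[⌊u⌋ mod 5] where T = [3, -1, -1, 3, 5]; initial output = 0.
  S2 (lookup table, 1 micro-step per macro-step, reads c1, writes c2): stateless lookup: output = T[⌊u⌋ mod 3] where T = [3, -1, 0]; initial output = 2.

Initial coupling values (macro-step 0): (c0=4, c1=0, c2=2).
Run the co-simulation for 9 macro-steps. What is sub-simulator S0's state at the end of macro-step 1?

macro 1: S0 reads c2=2 → after 2×micro: 1; S1 reads c1=0 → after 1×micro: 3; S2 reads c1=0 → after 1×micro: 3 ⇒ (c0=1, c1=3, c2=3)
macro 2: S0 reads c2=3 → after 2×micro: 4; S1 reads c1=3 → after 1×micro: 3; S2 reads c1=3 → after 1×micro: 3 ⇒ (c0=4, c1=3, c2=3)
macro 3: S0 reads c2=3 → after 2×micro: 4; S1 reads c1=3 → after 1×micro: 3; S2 reads c1=3 → after 1×micro: 3 ⇒ (c0=4, c1=3, c2=3)
macro 4: S0 reads c2=3 → after 2×micro: 4; S1 reads c1=3 → after 1×micro: 3; S2 reads c1=3 → after 1×micro: 3 ⇒ (c0=4, c1=3, c2=3)
macro 5: S0 reads c2=3 → after 2×micro: 4; S1 reads c1=3 → after 1×micro: 3; S2 reads c1=3 → after 1×micro: 3 ⇒ (c0=4, c1=3, c2=3)
macro 6: S0 reads c2=3 → after 2×micro: 4; S1 reads c1=3 → after 1×micro: 3; S2 reads c1=3 → after 1×micro: 3 ⇒ (c0=4, c1=3, c2=3)
macro 7: S0 reads c2=3 → after 2×micro: 4; S1 reads c1=3 → after 1×micro: 3; S2 reads c1=3 → after 1×micro: 3 ⇒ (c0=4, c1=3, c2=3)
macro 8: S0 reads c2=3 → after 2×micro: 4; S1 reads c1=3 → after 1×micro: 3; S2 reads c1=3 → after 1×micro: 3 ⇒ (c0=4, c1=3, c2=3)
macro 9: S0 reads c2=3 → after 2×micro: 4; S1 reads c1=3 → after 1×micro: 3; S2 reads c1=3 → after 1×micro: 3 ⇒ (c0=4, c1=3, c2=3)

S0 state at macro-step 1 = 1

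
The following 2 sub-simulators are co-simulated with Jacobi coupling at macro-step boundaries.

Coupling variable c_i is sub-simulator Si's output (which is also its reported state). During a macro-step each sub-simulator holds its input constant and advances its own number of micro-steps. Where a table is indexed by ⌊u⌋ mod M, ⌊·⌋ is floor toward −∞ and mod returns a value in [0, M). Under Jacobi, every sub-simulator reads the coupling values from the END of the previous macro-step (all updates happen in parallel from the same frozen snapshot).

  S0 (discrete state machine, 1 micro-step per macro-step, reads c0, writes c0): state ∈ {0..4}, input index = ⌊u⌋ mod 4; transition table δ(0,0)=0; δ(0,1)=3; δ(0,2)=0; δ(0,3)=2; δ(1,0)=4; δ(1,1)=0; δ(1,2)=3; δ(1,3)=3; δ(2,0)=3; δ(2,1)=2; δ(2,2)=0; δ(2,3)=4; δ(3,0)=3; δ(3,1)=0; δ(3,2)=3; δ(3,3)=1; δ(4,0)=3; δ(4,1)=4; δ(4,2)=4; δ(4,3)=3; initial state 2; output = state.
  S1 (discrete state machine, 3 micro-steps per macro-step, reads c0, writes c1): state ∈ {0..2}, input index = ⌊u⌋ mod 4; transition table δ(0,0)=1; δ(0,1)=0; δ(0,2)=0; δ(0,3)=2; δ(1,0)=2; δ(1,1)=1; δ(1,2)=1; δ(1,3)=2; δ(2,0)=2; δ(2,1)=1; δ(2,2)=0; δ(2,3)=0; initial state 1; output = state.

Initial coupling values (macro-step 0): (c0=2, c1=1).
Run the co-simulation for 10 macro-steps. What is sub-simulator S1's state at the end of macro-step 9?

S1 state at macro-step 9 = 2

macro 1: S0 reads c0=2 → after 1×micro: 0; S1 reads c0=2 → after 3×micro: 1 ⇒ (c0=0, c1=1)
macro 2: S0 reads c0=0 → after 1×micro: 0; S1 reads c0=0 → after 3×micro: 2 ⇒ (c0=0, c1=2)
macro 3: S0 reads c0=0 → after 1×micro: 0; S1 reads c0=0 → after 3×micro: 2 ⇒ (c0=0, c1=2)
macro 4: S0 reads c0=0 → after 1×micro: 0; S1 reads c0=0 → after 3×micro: 2 ⇒ (c0=0, c1=2)
macro 5: S0 reads c0=0 → after 1×micro: 0; S1 reads c0=0 → after 3×micro: 2 ⇒ (c0=0, c1=2)
macro 6: S0 reads c0=0 → after 1×micro: 0; S1 reads c0=0 → after 3×micro: 2 ⇒ (c0=0, c1=2)
macro 7: S0 reads c0=0 → after 1×micro: 0; S1 reads c0=0 → after 3×micro: 2 ⇒ (c0=0, c1=2)
macro 8: S0 reads c0=0 → after 1×micro: 0; S1 reads c0=0 → after 3×micro: 2 ⇒ (c0=0, c1=2)
macro 9: S0 reads c0=0 → after 1×micro: 0; S1 reads c0=0 → after 3×micro: 2 ⇒ (c0=0, c1=2)
macro 10: S0 reads c0=0 → after 1×micro: 0; S1 reads c0=0 → after 3×micro: 2 ⇒ (c0=0, c1=2)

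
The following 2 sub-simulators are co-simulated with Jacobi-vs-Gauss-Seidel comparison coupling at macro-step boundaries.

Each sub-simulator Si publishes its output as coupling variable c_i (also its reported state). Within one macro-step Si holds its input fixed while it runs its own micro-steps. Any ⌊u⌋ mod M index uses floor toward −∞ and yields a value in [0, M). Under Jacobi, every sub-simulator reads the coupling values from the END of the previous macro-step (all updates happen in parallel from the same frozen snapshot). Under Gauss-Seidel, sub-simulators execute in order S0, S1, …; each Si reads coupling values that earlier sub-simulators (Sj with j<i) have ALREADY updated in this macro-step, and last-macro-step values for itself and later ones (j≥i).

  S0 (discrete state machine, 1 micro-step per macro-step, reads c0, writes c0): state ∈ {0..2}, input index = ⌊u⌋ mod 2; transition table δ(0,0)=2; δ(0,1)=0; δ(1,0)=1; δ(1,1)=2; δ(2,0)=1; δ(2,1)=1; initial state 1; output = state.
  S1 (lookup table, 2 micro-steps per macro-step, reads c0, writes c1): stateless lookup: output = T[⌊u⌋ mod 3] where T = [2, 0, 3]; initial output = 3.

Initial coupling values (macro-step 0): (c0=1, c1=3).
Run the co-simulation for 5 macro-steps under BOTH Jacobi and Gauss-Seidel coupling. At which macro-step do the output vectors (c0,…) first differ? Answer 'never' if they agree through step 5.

first divergence at macro-step: 1

[Jacobi] macro 1: S0 reads c0=1 → after 1×micro: 2; S1 reads c0=1 → after 2×micro: 0 ⇒ (c0=2, c1=0)
[Jacobi] macro 2: S0 reads c0=2 → after 1×micro: 1; S1 reads c0=2 → after 2×micro: 3 ⇒ (c0=1, c1=3)
[Jacobi] macro 3: S0 reads c0=1 → after 1×micro: 2; S1 reads c0=1 → after 2×micro: 0 ⇒ (c0=2, c1=0)
[Jacobi] macro 4: S0 reads c0=2 → after 1×micro: 1; S1 reads c0=2 → after 2×micro: 3 ⇒ (c0=1, c1=3)
[Jacobi] macro 5: S0 reads c0=1 → after 1×micro: 2; S1 reads c0=1 → after 2×micro: 0 ⇒ (c0=2, c1=0)
[Gauss-Seidel] macro 1: S0 reads c0=1 → after 1×micro: 2; S1 reads c0=2 → after 2×micro: 3 ⇒ (c0=2, c1=3)
[Gauss-Seidel] macro 2: S0 reads c0=2 → after 1×micro: 1; S1 reads c0=1 → after 2×micro: 0 ⇒ (c0=1, c1=0)
[Gauss-Seidel] macro 3: S0 reads c0=1 → after 1×micro: 2; S1 reads c0=2 → after 2×micro: 3 ⇒ (c0=2, c1=3)
[Gauss-Seidel] macro 4: S0 reads c0=2 → after 1×micro: 1; S1 reads c0=1 → after 2×micro: 0 ⇒ (c0=1, c1=0)
[Gauss-Seidel] macro 5: S0 reads c0=1 → after 1×micro: 2; S1 reads c0=2 → after 2×micro: 3 ⇒ (c0=2, c1=3)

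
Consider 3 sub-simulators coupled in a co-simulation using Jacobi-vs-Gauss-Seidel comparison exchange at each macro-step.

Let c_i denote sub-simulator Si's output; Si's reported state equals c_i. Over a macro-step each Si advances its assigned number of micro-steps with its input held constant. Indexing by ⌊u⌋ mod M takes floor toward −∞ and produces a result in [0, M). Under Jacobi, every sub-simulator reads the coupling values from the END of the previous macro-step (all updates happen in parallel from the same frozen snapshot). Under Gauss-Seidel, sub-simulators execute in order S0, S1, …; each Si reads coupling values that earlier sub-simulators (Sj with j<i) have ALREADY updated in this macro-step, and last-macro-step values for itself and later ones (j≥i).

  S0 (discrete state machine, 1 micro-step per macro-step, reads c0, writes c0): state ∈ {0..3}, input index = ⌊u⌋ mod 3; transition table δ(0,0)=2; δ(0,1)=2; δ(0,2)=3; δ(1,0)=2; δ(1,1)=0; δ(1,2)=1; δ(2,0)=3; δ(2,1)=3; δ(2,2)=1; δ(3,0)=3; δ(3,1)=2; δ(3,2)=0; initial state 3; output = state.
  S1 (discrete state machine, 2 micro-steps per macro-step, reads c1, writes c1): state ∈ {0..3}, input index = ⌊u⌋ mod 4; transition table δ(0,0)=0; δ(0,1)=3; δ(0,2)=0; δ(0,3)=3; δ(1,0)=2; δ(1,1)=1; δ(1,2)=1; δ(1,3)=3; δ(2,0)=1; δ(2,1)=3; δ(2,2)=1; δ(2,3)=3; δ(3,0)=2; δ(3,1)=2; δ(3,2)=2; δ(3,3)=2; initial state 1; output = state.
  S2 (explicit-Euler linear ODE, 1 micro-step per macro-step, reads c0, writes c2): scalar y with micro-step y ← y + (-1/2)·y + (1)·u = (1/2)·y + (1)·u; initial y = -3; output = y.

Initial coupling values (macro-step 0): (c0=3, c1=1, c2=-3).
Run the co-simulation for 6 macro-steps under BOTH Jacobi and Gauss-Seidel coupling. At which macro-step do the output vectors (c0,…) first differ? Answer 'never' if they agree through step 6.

first divergence at macro-step: never

[Jacobi] macro 1: S0 reads c0=3 → after 1×micro: 3; S1 reads c1=1 → after 2×micro: 1; S2 reads c0=3 → after 1×micro: 3/2 ⇒ (c0=3, c1=1, c2=3/2)
[Jacobi] macro 2: S0 reads c0=3 → after 1×micro: 3; S1 reads c1=1 → after 2×micro: 1; S2 reads c0=3 → after 1×micro: 15/4 ⇒ (c0=3, c1=1, c2=15/4)
[Jacobi] macro 3: S0 reads c0=3 → after 1×micro: 3; S1 reads c1=1 → after 2×micro: 1; S2 reads c0=3 → after 1×micro: 39/8 ⇒ (c0=3, c1=1, c2=39/8)
[Jacobi] macro 4: S0 reads c0=3 → after 1×micro: 3; S1 reads c1=1 → after 2×micro: 1; S2 reads c0=3 → after 1×micro: 87/16 ⇒ (c0=3, c1=1, c2=87/16)
[Jacobi] macro 5: S0 reads c0=3 → after 1×micro: 3; S1 reads c1=1 → after 2×micro: 1; S2 reads c0=3 → after 1×micro: 183/32 ⇒ (c0=3, c1=1, c2=183/32)
[Jacobi] macro 6: S0 reads c0=3 → after 1×micro: 3; S1 reads c1=1 → after 2×micro: 1; S2 reads c0=3 → after 1×micro: 375/64 ⇒ (c0=3, c1=1, c2=375/64)
[Gauss-Seidel] macro 1: S0 reads c0=3 → after 1×micro: 3; S1 reads c1=1 → after 2×micro: 1; S2 reads c0=3 → after 1×micro: 3/2 ⇒ (c0=3, c1=1, c2=3/2)
[Gauss-Seidel] macro 2: S0 reads c0=3 → after 1×micro: 3; S1 reads c1=1 → after 2×micro: 1; S2 reads c0=3 → after 1×micro: 15/4 ⇒ (c0=3, c1=1, c2=15/4)
[Gauss-Seidel] macro 3: S0 reads c0=3 → after 1×micro: 3; S1 reads c1=1 → after 2×micro: 1; S2 reads c0=3 → after 1×micro: 39/8 ⇒ (c0=3, c1=1, c2=39/8)
[Gauss-Seidel] macro 4: S0 reads c0=3 → after 1×micro: 3; S1 reads c1=1 → after 2×micro: 1; S2 reads c0=3 → after 1×micro: 87/16 ⇒ (c0=3, c1=1, c2=87/16)
[Gauss-Seidel] macro 5: S0 reads c0=3 → after 1×micro: 3; S1 reads c1=1 → after 2×micro: 1; S2 reads c0=3 → after 1×micro: 183/32 ⇒ (c0=3, c1=1, c2=183/32)
[Gauss-Seidel] macro 6: S0 reads c0=3 → after 1×micro: 3; S1 reads c1=1 → after 2×micro: 1; S2 reads c0=3 → after 1×micro: 375/64 ⇒ (c0=3, c1=1, c2=375/64)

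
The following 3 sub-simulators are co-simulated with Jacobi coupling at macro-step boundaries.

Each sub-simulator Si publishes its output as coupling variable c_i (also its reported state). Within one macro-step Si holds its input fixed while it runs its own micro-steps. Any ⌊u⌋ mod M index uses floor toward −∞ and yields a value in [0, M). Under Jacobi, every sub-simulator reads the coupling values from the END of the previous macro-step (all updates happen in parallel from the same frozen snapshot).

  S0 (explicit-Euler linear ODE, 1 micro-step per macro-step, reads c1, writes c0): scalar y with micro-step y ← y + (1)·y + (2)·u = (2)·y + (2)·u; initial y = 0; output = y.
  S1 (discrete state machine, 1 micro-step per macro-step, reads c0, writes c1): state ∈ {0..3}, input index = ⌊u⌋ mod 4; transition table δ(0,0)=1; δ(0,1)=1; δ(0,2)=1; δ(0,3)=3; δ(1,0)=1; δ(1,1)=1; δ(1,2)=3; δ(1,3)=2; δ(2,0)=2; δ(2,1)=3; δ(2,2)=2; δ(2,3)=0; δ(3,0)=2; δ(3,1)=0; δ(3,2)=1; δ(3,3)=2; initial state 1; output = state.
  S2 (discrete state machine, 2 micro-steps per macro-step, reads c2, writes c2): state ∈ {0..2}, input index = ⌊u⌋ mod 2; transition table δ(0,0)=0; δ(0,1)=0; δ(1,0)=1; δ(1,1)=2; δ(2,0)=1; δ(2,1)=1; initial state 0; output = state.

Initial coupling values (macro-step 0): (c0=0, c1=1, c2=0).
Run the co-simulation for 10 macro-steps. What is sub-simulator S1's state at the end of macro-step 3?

macro 1: S0 reads c1=1 → after 1×micro: 2; S1 reads c0=0 → after 1×micro: 1; S2 reads c2=0 → after 2×micro: 0 ⇒ (c0=2, c1=1, c2=0)
macro 2: S0 reads c1=1 → after 1×micro: 6; S1 reads c0=2 → after 1×micro: 3; S2 reads c2=0 → after 2×micro: 0 ⇒ (c0=6, c1=3, c2=0)
macro 3: S0 reads c1=3 → after 1×micro: 18; S1 reads c0=6 → after 1×micro: 1; S2 reads c2=0 → after 2×micro: 0 ⇒ (c0=18, c1=1, c2=0)
macro 4: S0 reads c1=1 → after 1×micro: 38; S1 reads c0=18 → after 1×micro: 3; S2 reads c2=0 → after 2×micro: 0 ⇒ (c0=38, c1=3, c2=0)
macro 5: S0 reads c1=3 → after 1×micro: 82; S1 reads c0=38 → after 1×micro: 1; S2 reads c2=0 → after 2×micro: 0 ⇒ (c0=82, c1=1, c2=0)
macro 6: S0 reads c1=1 → after 1×micro: 166; S1 reads c0=82 → after 1×micro: 3; S2 reads c2=0 → after 2×micro: 0 ⇒ (c0=166, c1=3, c2=0)
macro 7: S0 reads c1=3 → after 1×micro: 338; S1 reads c0=166 → after 1×micro: 1; S2 reads c2=0 → after 2×micro: 0 ⇒ (c0=338, c1=1, c2=0)
macro 8: S0 reads c1=1 → after 1×micro: 678; S1 reads c0=338 → after 1×micro: 3; S2 reads c2=0 → after 2×micro: 0 ⇒ (c0=678, c1=3, c2=0)
macro 9: S0 reads c1=3 → after 1×micro: 1362; S1 reads c0=678 → after 1×micro: 1; S2 reads c2=0 → after 2×micro: 0 ⇒ (c0=1362, c1=1, c2=0)
macro 10: S0 reads c1=1 → after 1×micro: 2726; S1 reads c0=1362 → after 1×micro: 3; S2 reads c2=0 → after 2×micro: 0 ⇒ (c0=2726, c1=3, c2=0)

S1 state at macro-step 3 = 1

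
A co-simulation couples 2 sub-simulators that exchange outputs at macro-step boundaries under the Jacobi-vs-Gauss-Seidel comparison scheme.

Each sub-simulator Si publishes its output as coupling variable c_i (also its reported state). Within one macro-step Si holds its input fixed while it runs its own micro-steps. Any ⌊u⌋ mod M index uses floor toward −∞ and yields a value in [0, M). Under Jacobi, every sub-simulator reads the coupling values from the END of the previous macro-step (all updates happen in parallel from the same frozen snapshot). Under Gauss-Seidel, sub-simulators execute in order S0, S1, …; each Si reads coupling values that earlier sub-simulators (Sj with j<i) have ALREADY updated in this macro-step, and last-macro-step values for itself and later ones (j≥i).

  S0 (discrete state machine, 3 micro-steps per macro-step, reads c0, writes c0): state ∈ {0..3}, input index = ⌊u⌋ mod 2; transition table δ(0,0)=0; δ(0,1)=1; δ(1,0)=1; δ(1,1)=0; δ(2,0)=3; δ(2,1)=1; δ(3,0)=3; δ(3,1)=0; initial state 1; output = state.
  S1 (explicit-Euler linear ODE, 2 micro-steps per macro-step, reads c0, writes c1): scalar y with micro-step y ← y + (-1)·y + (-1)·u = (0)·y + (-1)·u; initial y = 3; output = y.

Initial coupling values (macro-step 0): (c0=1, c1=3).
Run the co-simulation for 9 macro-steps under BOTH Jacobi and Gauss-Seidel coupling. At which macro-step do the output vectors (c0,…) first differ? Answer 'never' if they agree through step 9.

[Jacobi] macro 1: S0 reads c0=1 → after 3×micro: 0; S1 reads c0=1 → after 2×micro: -1 ⇒ (c0=0, c1=-1)
[Jacobi] macro 2: S0 reads c0=0 → after 3×micro: 0; S1 reads c0=0 → after 2×micro: 0 ⇒ (c0=0, c1=0)
[Jacobi] macro 3: S0 reads c0=0 → after 3×micro: 0; S1 reads c0=0 → after 2×micro: 0 ⇒ (c0=0, c1=0)
[Jacobi] macro 4: S0 reads c0=0 → after 3×micro: 0; S1 reads c0=0 → after 2×micro: 0 ⇒ (c0=0, c1=0)
[Jacobi] macro 5: S0 reads c0=0 → after 3×micro: 0; S1 reads c0=0 → after 2×micro: 0 ⇒ (c0=0, c1=0)
[Jacobi] macro 6: S0 reads c0=0 → after 3×micro: 0; S1 reads c0=0 → after 2×micro: 0 ⇒ (c0=0, c1=0)
[Jacobi] macro 7: S0 reads c0=0 → after 3×micro: 0; S1 reads c0=0 → after 2×micro: 0 ⇒ (c0=0, c1=0)
[Jacobi] macro 8: S0 reads c0=0 → after 3×micro: 0; S1 reads c0=0 → after 2×micro: 0 ⇒ (c0=0, c1=0)
[Jacobi] macro 9: S0 reads c0=0 → after 3×micro: 0; S1 reads c0=0 → after 2×micro: 0 ⇒ (c0=0, c1=0)
[Gauss-Seidel] macro 1: S0 reads c0=1 → after 3×micro: 0; S1 reads c0=0 → after 2×micro: 0 ⇒ (c0=0, c1=0)
[Gauss-Seidel] macro 2: S0 reads c0=0 → after 3×micro: 0; S1 reads c0=0 → after 2×micro: 0 ⇒ (c0=0, c1=0)
[Gauss-Seidel] macro 3: S0 reads c0=0 → after 3×micro: 0; S1 reads c0=0 → after 2×micro: 0 ⇒ (c0=0, c1=0)
[Gauss-Seidel] macro 4: S0 reads c0=0 → after 3×micro: 0; S1 reads c0=0 → after 2×micro: 0 ⇒ (c0=0, c1=0)
[Gauss-Seidel] macro 5: S0 reads c0=0 → after 3×micro: 0; S1 reads c0=0 → after 2×micro: 0 ⇒ (c0=0, c1=0)
[Gauss-Seidel] macro 6: S0 reads c0=0 → after 3×micro: 0; S1 reads c0=0 → after 2×micro: 0 ⇒ (c0=0, c1=0)
[Gauss-Seidel] macro 7: S0 reads c0=0 → after 3×micro: 0; S1 reads c0=0 → after 2×micro: 0 ⇒ (c0=0, c1=0)
[Gauss-Seidel] macro 8: S0 reads c0=0 → after 3×micro: 0; S1 reads c0=0 → after 2×micro: 0 ⇒ (c0=0, c1=0)
[Gauss-Seidel] macro 9: S0 reads c0=0 → after 3×micro: 0; S1 reads c0=0 → after 2×micro: 0 ⇒ (c0=0, c1=0)

first divergence at macro-step: 1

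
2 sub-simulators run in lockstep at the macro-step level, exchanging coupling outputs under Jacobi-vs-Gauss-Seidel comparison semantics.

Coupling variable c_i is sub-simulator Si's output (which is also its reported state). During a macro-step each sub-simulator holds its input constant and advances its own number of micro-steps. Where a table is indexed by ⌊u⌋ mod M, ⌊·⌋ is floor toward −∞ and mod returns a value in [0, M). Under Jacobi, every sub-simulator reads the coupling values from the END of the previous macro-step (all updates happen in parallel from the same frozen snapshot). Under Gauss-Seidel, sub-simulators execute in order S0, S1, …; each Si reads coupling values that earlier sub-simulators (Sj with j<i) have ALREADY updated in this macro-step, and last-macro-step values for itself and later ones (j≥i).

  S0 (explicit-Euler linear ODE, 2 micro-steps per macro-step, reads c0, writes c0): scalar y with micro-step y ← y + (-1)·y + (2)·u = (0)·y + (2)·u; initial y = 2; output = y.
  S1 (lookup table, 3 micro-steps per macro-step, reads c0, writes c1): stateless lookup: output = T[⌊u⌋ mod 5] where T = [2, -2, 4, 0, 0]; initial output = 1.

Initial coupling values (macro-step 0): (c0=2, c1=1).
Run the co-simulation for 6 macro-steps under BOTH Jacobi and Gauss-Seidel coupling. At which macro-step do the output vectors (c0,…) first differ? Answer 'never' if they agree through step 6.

[Jacobi] macro 1: S0 reads c0=2 → after 2×micro: 4; S1 reads c0=2 → after 3×micro: 4 ⇒ (c0=4, c1=4)
[Jacobi] macro 2: S0 reads c0=4 → after 2×micro: 8; S1 reads c0=4 → after 3×micro: 0 ⇒ (c0=8, c1=0)
[Jacobi] macro 3: S0 reads c0=8 → after 2×micro: 16; S1 reads c0=8 → after 3×micro: 0 ⇒ (c0=16, c1=0)
[Jacobi] macro 4: S0 reads c0=16 → after 2×micro: 32; S1 reads c0=16 → after 3×micro: -2 ⇒ (c0=32, c1=-2)
[Jacobi] macro 5: S0 reads c0=32 → after 2×micro: 64; S1 reads c0=32 → after 3×micro: 4 ⇒ (c0=64, c1=4)
[Jacobi] macro 6: S0 reads c0=64 → after 2×micro: 128; S1 reads c0=64 → after 3×micro: 0 ⇒ (c0=128, c1=0)
[Gauss-Seidel] macro 1: S0 reads c0=2 → after 2×micro: 4; S1 reads c0=4 → after 3×micro: 0 ⇒ (c0=4, c1=0)
[Gauss-Seidel] macro 2: S0 reads c0=4 → after 2×micro: 8; S1 reads c0=8 → after 3×micro: 0 ⇒ (c0=8, c1=0)
[Gauss-Seidel] macro 3: S0 reads c0=8 → after 2×micro: 16; S1 reads c0=16 → after 3×micro: -2 ⇒ (c0=16, c1=-2)
[Gauss-Seidel] macro 4: S0 reads c0=16 → after 2×micro: 32; S1 reads c0=32 → after 3×micro: 4 ⇒ (c0=32, c1=4)
[Gauss-Seidel] macro 5: S0 reads c0=32 → after 2×micro: 64; S1 reads c0=64 → after 3×micro: 0 ⇒ (c0=64, c1=0)
[Gauss-Seidel] macro 6: S0 reads c0=64 → after 2×micro: 128; S1 reads c0=128 → after 3×micro: 0 ⇒ (c0=128, c1=0)

first divergence at macro-step: 1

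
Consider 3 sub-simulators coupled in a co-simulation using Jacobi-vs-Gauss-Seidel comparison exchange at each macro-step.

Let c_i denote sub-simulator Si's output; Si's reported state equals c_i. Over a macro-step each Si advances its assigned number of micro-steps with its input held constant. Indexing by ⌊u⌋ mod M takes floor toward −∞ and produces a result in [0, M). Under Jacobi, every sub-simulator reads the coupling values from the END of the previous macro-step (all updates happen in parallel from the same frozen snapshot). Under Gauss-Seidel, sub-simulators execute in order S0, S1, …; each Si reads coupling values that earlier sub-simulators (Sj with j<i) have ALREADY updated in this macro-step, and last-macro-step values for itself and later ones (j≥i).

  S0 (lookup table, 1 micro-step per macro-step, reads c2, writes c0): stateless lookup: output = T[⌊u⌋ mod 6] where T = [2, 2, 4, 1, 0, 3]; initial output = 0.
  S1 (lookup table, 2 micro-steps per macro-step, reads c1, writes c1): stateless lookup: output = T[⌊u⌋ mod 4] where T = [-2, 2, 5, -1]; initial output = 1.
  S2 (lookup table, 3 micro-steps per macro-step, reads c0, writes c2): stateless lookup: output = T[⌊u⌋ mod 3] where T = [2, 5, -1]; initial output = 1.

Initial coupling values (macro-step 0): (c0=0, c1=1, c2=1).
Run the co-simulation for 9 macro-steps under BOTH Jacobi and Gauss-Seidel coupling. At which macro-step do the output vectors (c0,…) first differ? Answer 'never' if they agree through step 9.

first divergence at macro-step: 1

[Jacobi] macro 1: S0 reads c2=1 → after 1×micro: 2; S1 reads c1=1 → after 2×micro: 2; S2 reads c0=0 → after 3×micro: 2 ⇒ (c0=2, c1=2, c2=2)
[Jacobi] macro 2: S0 reads c2=2 → after 1×micro: 4; S1 reads c1=2 → after 2×micro: 5; S2 reads c0=2 → after 3×micro: -1 ⇒ (c0=4, c1=5, c2=-1)
[Jacobi] macro 3: S0 reads c2=-1 → after 1×micro: 3; S1 reads c1=5 → after 2×micro: 2; S2 reads c0=4 → after 3×micro: 5 ⇒ (c0=3, c1=2, c2=5)
[Jacobi] macro 4: S0 reads c2=5 → after 1×micro: 3; S1 reads c1=2 → after 2×micro: 5; S2 reads c0=3 → after 3×micro: 2 ⇒ (c0=3, c1=5, c2=2)
[Jacobi] macro 5: S0 reads c2=2 → after 1×micro: 4; S1 reads c1=5 → after 2×micro: 2; S2 reads c0=3 → after 3×micro: 2 ⇒ (c0=4, c1=2, c2=2)
[Jacobi] macro 6: S0 reads c2=2 → after 1×micro: 4; S1 reads c1=2 → after 2×micro: 5; S2 reads c0=4 → after 3×micro: 5 ⇒ (c0=4, c1=5, c2=5)
[Jacobi] macro 7: S0 reads c2=5 → after 1×micro: 3; S1 reads c1=5 → after 2×micro: 2; S2 reads c0=4 → after 3×micro: 5 ⇒ (c0=3, c1=2, c2=5)
[Jacobi] macro 8: S0 reads c2=5 → after 1×micro: 3; S1 reads c1=2 → after 2×micro: 5; S2 reads c0=3 → after 3×micro: 2 ⇒ (c0=3, c1=5, c2=2)
[Jacobi] macro 9: S0 reads c2=2 → after 1×micro: 4; S1 reads c1=5 → after 2×micro: 2; S2 reads c0=3 → after 3×micro: 2 ⇒ (c0=4, c1=2, c2=2)
[Gauss-Seidel] macro 1: S0 reads c2=1 → after 1×micro: 2; S1 reads c1=1 → after 2×micro: 2; S2 reads c0=2 → after 3×micro: -1 ⇒ (c0=2, c1=2, c2=-1)
[Gauss-Seidel] macro 2: S0 reads c2=-1 → after 1×micro: 3; S1 reads c1=2 → after 2×micro: 5; S2 reads c0=3 → after 3×micro: 2 ⇒ (c0=3, c1=5, c2=2)
[Gauss-Seidel] macro 3: S0 reads c2=2 → after 1×micro: 4; S1 reads c1=5 → after 2×micro: 2; S2 reads c0=4 → after 3×micro: 5 ⇒ (c0=4, c1=2, c2=5)
[Gauss-Seidel] macro 4: S0 reads c2=5 → after 1×micro: 3; S1 reads c1=2 → after 2×micro: 5; S2 reads c0=3 → after 3×micro: 2 ⇒ (c0=3, c1=5, c2=2)
[Gauss-Seidel] macro 5: S0 reads c2=2 → after 1×micro: 4; S1 reads c1=5 → after 2×micro: 2; S2 reads c0=4 → after 3×micro: 5 ⇒ (c0=4, c1=2, c2=5)
[Gauss-Seidel] macro 6: S0 reads c2=5 → after 1×micro: 3; S1 reads c1=2 → after 2×micro: 5; S2 reads c0=3 → after 3×micro: 2 ⇒ (c0=3, c1=5, c2=2)
[Gauss-Seidel] macro 7: S0 reads c2=2 → after 1×micro: 4; S1 reads c1=5 → after 2×micro: 2; S2 reads c0=4 → after 3×micro: 5 ⇒ (c0=4, c1=2, c2=5)
[Gauss-Seidel] macro 8: S0 reads c2=5 → after 1×micro: 3; S1 reads c1=2 → after 2×micro: 5; S2 reads c0=3 → after 3×micro: 2 ⇒ (c0=3, c1=5, c2=2)
[Gauss-Seidel] macro 9: S0 reads c2=2 → after 1×micro: 4; S1 reads c1=5 → after 2×micro: 2; S2 reads c0=4 → after 3×micro: 5 ⇒ (c0=4, c1=2, c2=5)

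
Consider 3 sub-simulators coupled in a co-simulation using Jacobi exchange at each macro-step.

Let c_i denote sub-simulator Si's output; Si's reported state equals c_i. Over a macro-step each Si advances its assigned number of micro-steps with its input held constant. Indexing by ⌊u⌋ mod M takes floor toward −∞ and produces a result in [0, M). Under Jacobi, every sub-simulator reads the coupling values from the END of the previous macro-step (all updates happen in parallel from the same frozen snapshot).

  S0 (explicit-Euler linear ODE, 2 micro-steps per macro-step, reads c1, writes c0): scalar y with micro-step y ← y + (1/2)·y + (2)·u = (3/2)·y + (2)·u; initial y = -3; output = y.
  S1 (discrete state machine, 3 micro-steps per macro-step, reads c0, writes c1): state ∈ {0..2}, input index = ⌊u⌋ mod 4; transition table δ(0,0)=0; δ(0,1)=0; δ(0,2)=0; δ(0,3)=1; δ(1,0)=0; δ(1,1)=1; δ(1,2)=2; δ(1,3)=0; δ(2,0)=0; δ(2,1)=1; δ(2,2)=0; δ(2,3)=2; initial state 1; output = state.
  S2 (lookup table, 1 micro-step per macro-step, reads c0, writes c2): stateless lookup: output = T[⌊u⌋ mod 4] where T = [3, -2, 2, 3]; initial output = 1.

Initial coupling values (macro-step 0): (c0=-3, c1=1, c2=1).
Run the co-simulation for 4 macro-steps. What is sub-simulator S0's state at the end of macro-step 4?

S0 state at macro-step 4 = 1377/256

macro 1: S0 reads c1=1 → after 2×micro: -7/4; S1 reads c0=-3 → after 3×micro: 1; S2 reads c0=-3 → after 1×micro: -2 ⇒ (c0=-7/4, c1=1, c2=-2)
macro 2: S0 reads c1=1 → after 2×micro: 17/16; S1 reads c0=-7/4 → after 3×micro: 0; S2 reads c0=-7/4 → after 1×micro: 2 ⇒ (c0=17/16, c1=0, c2=2)
macro 3: S0 reads c1=0 → after 2×micro: 153/64; S1 reads c0=17/16 → after 3×micro: 0; S2 reads c0=17/16 → after 1×micro: -2 ⇒ (c0=153/64, c1=0, c2=-2)
macro 4: S0 reads c1=0 → after 2×micro: 1377/256; S1 reads c0=153/64 → after 3×micro: 0; S2 reads c0=153/64 → after 1×micro: 2 ⇒ (c0=1377/256, c1=0, c2=2)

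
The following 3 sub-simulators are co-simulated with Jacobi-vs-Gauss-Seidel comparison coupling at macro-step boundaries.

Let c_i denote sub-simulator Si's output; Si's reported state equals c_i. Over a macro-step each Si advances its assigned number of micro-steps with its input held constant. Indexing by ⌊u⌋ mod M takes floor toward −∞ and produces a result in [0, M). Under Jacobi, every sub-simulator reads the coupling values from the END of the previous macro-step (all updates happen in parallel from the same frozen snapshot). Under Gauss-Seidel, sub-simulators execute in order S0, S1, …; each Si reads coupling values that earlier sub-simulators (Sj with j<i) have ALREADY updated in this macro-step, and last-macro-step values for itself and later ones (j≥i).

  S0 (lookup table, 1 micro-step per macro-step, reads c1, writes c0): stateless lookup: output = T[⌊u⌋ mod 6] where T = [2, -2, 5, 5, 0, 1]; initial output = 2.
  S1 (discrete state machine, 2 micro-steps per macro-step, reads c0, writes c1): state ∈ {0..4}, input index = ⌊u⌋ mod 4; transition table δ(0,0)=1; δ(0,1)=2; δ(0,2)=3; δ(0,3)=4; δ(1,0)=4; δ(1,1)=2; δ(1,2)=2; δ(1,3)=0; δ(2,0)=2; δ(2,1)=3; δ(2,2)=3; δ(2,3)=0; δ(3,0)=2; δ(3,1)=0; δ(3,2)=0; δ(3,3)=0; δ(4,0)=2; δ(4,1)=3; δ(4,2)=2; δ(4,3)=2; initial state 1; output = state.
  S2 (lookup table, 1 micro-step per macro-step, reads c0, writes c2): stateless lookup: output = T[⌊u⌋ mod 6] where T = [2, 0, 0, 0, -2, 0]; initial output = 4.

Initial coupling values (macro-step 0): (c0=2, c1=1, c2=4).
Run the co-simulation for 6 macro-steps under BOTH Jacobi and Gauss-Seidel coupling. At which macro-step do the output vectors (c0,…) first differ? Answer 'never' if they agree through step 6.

first divergence at macro-step: 1

[Jacobi] macro 1: S0 reads c1=1 → after 1×micro: -2; S1 reads c0=2 → after 2×micro: 3; S2 reads c0=2 → after 1×micro: 0 ⇒ (c0=-2, c1=3, c2=0)
[Jacobi] macro 2: S0 reads c1=3 → after 1×micro: 5; S1 reads c0=-2 → after 2×micro: 3; S2 reads c0=-2 → after 1×micro: -2 ⇒ (c0=5, c1=3, c2=-2)
[Jacobi] macro 3: S0 reads c1=3 → after 1×micro: 5; S1 reads c0=5 → after 2×micro: 2; S2 reads c0=5 → after 1×micro: 0 ⇒ (c0=5, c1=2, c2=0)
[Jacobi] macro 4: S0 reads c1=2 → after 1×micro: 5; S1 reads c0=5 → after 2×micro: 0; S2 reads c0=5 → after 1×micro: 0 ⇒ (c0=5, c1=0, c2=0)
[Jacobi] macro 5: S0 reads c1=0 → after 1×micro: 2; S1 reads c0=5 → after 2×micro: 3; S2 reads c0=5 → after 1×micro: 0 ⇒ (c0=2, c1=3, c2=0)
[Jacobi] macro 6: S0 reads c1=3 → after 1×micro: 5; S1 reads c0=2 → after 2×micro: 3; S2 reads c0=2 → after 1×micro: 0 ⇒ (c0=5, c1=3, c2=0)
[Gauss-Seidel] macro 1: S0 reads c1=1 → after 1×micro: -2; S1 reads c0=-2 → after 2×micro: 3; S2 reads c0=-2 → after 1×micro: -2 ⇒ (c0=-2, c1=3, c2=-2)
[Gauss-Seidel] macro 2: S0 reads c1=3 → after 1×micro: 5; S1 reads c0=5 → after 2×micro: 2; S2 reads c0=5 → after 1×micro: 0 ⇒ (c0=5, c1=2, c2=0)
[Gauss-Seidel] macro 3: S0 reads c1=2 → after 1×micro: 5; S1 reads c0=5 → after 2×micro: 0; S2 reads c0=5 → after 1×micro: 0 ⇒ (c0=5, c1=0, c2=0)
[Gauss-Seidel] macro 4: S0 reads c1=0 → after 1×micro: 2; S1 reads c0=2 → after 2×micro: 0; S2 reads c0=2 → after 1×micro: 0 ⇒ (c0=2, c1=0, c2=0)
[Gauss-Seidel] macro 5: S0 reads c1=0 → after 1×micro: 2; S1 reads c0=2 → after 2×micro: 0; S2 reads c0=2 → after 1×micro: 0 ⇒ (c0=2, c1=0, c2=0)
[Gauss-Seidel] macro 6: S0 reads c1=0 → after 1×micro: 2; S1 reads c0=2 → after 2×micro: 0; S2 reads c0=2 → after 1×micro: 0 ⇒ (c0=2, c1=0, c2=0)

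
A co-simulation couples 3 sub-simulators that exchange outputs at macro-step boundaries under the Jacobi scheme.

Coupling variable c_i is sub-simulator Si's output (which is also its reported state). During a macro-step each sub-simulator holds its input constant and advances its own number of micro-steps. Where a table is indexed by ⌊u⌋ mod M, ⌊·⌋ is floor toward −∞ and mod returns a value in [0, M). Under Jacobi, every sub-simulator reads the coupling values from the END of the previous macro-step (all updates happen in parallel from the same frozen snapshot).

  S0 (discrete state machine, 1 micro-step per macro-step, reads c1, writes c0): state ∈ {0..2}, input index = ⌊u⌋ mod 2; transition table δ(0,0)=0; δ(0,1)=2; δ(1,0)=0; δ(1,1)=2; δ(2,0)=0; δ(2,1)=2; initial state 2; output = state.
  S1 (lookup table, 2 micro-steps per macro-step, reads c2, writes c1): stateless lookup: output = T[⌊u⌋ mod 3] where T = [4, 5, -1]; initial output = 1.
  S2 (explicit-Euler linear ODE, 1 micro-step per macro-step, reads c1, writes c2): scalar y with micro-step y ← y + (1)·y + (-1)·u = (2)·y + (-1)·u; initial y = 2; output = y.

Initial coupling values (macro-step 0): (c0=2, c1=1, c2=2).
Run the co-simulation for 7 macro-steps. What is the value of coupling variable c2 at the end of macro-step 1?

c2 at macro-step 1 = 3

macro 1: S0 reads c1=1 → after 1×micro: 2; S1 reads c2=2 → after 2×micro: -1; S2 reads c1=1 → after 1×micro: 3 ⇒ (c0=2, c1=-1, c2=3)
macro 2: S0 reads c1=-1 → after 1×micro: 2; S1 reads c2=3 → after 2×micro: 4; S2 reads c1=-1 → after 1×micro: 7 ⇒ (c0=2, c1=4, c2=7)
macro 3: S0 reads c1=4 → after 1×micro: 0; S1 reads c2=7 → after 2×micro: 5; S2 reads c1=4 → after 1×micro: 10 ⇒ (c0=0, c1=5, c2=10)
macro 4: S0 reads c1=5 → after 1×micro: 2; S1 reads c2=10 → after 2×micro: 5; S2 reads c1=5 → after 1×micro: 15 ⇒ (c0=2, c1=5, c2=15)
macro 5: S0 reads c1=5 → after 1×micro: 2; S1 reads c2=15 → after 2×micro: 4; S2 reads c1=5 → after 1×micro: 25 ⇒ (c0=2, c1=4, c2=25)
macro 6: S0 reads c1=4 → after 1×micro: 0; S1 reads c2=25 → after 2×micro: 5; S2 reads c1=4 → after 1×micro: 46 ⇒ (c0=0, c1=5, c2=46)
macro 7: S0 reads c1=5 → after 1×micro: 2; S1 reads c2=46 → after 2×micro: 5; S2 reads c1=5 → after 1×micro: 87 ⇒ (c0=2, c1=5, c2=87)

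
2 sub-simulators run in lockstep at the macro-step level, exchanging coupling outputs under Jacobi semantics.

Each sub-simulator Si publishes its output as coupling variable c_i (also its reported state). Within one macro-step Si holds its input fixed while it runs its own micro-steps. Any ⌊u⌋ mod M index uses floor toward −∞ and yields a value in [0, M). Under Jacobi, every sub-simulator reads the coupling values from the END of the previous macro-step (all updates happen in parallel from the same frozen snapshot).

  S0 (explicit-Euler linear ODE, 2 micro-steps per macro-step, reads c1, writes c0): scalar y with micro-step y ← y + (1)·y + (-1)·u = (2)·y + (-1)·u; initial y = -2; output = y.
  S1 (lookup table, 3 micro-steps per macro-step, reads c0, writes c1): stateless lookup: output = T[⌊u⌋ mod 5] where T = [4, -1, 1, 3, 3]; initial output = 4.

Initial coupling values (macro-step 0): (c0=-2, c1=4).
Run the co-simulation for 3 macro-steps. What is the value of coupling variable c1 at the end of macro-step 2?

c1 at macro-step 2 = 4

macro 1: S0 reads c1=4 → after 2×micro: -20; S1 reads c0=-2 → after 3×micro: 3 ⇒ (c0=-20, c1=3)
macro 2: S0 reads c1=3 → after 2×micro: -89; S1 reads c0=-20 → after 3×micro: 4 ⇒ (c0=-89, c1=4)
macro 3: S0 reads c1=4 → after 2×micro: -368; S1 reads c0=-89 → after 3×micro: -1 ⇒ (c0=-368, c1=-1)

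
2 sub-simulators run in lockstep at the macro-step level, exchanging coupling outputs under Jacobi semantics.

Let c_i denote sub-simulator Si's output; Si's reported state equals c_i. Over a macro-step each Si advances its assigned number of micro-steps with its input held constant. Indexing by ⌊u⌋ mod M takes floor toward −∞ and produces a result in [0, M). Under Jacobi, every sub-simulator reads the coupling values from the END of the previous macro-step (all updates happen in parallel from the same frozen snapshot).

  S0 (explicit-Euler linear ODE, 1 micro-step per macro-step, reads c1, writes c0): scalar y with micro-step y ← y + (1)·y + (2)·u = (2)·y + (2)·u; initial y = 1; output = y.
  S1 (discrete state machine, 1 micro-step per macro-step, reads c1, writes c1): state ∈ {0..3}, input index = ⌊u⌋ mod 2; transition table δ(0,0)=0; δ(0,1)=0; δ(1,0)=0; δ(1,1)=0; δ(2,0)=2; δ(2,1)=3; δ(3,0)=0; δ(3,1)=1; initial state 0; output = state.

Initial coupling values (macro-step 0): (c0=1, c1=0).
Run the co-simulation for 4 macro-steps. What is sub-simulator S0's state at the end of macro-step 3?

macro 1: S0 reads c1=0 → after 1×micro: 2; S1 reads c1=0 → after 1×micro: 0 ⇒ (c0=2, c1=0)
macro 2: S0 reads c1=0 → after 1×micro: 4; S1 reads c1=0 → after 1×micro: 0 ⇒ (c0=4, c1=0)
macro 3: S0 reads c1=0 → after 1×micro: 8; S1 reads c1=0 → after 1×micro: 0 ⇒ (c0=8, c1=0)
macro 4: S0 reads c1=0 → after 1×micro: 16; S1 reads c1=0 → after 1×micro: 0 ⇒ (c0=16, c1=0)

S0 state at macro-step 3 = 8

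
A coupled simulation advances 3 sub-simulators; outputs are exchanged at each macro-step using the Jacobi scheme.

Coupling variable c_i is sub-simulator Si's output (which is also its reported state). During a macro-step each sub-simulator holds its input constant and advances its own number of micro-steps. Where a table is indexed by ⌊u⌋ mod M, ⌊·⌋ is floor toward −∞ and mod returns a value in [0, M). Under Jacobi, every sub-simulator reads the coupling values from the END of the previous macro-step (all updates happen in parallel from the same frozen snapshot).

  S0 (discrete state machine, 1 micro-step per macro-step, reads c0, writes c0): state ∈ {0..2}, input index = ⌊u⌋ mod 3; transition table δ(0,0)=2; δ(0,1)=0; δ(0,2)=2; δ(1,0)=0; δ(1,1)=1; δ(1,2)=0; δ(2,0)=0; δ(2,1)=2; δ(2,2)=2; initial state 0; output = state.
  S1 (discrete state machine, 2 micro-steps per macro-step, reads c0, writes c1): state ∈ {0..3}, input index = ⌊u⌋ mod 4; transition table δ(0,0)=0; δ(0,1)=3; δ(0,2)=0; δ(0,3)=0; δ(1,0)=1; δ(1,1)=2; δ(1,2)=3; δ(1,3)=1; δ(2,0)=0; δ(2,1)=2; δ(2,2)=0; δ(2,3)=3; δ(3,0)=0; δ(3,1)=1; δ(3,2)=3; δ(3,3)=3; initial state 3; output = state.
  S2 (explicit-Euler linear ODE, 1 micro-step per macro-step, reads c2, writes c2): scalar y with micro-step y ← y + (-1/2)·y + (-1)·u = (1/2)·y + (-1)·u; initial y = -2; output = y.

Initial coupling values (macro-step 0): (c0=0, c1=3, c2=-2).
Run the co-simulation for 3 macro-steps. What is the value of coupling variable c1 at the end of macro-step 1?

c1 at macro-step 1 = 0

macro 1: S0 reads c0=0 → after 1×micro: 2; S1 reads c0=0 → after 2×micro: 0; S2 reads c2=-2 → after 1×micro: 1 ⇒ (c0=2, c1=0, c2=1)
macro 2: S0 reads c0=2 → after 1×micro: 2; S1 reads c0=2 → after 2×micro: 0; S2 reads c2=1 → after 1×micro: -1/2 ⇒ (c0=2, c1=0, c2=-1/2)
macro 3: S0 reads c0=2 → after 1×micro: 2; S1 reads c0=2 → after 2×micro: 0; S2 reads c2=-1/2 → after 1×micro: 1/4 ⇒ (c0=2, c1=0, c2=1/4)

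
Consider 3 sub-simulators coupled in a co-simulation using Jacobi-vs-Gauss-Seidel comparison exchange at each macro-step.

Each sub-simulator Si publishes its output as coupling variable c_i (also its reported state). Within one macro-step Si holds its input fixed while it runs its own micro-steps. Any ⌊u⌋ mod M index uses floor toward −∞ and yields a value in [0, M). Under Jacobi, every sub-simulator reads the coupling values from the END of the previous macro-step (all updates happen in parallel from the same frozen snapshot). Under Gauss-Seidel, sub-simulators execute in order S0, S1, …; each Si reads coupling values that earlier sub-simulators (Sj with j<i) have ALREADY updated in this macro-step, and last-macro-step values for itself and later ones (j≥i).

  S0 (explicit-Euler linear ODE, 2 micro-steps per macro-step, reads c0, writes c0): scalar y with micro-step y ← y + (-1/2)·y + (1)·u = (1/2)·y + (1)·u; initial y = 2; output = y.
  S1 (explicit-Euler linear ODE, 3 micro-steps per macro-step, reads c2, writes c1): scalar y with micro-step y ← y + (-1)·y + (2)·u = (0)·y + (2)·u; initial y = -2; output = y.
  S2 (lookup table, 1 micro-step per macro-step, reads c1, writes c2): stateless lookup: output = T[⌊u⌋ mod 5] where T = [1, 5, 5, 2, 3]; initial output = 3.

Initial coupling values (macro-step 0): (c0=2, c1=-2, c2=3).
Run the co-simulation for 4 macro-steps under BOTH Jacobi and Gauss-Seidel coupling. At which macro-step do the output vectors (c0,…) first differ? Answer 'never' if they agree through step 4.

[Jacobi] macro 1: S0 reads c0=2 → after 2×micro: 7/2; S1 reads c2=3 → after 3×micro: 6; S2 reads c1=-2 → after 1×micro: 2 ⇒ (c0=7/2, c1=6, c2=2)
[Jacobi] macro 2: S0 reads c0=7/2 → after 2×micro: 49/8; S1 reads c2=2 → after 3×micro: 4; S2 reads c1=6 → after 1×micro: 5 ⇒ (c0=49/8, c1=4, c2=5)
[Jacobi] macro 3: S0 reads c0=49/8 → after 2×micro: 343/32; S1 reads c2=5 → after 3×micro: 10; S2 reads c1=4 → after 1×micro: 3 ⇒ (c0=343/32, c1=10, c2=3)
[Jacobi] macro 4: S0 reads c0=343/32 → after 2×micro: 2401/128; S1 reads c2=3 → after 3×micro: 6; S2 reads c1=10 → after 1×micro: 1 ⇒ (c0=2401/128, c1=6, c2=1)
[Gauss-Seidel] macro 1: S0 reads c0=2 → after 2×micro: 7/2; S1 reads c2=3 → after 3×micro: 6; S2 reads c1=6 → after 1×micro: 5 ⇒ (c0=7/2, c1=6, c2=5)
[Gauss-Seidel] macro 2: S0 reads c0=7/2 → after 2×micro: 49/8; S1 reads c2=5 → after 3×micro: 10; S2 reads c1=10 → after 1×micro: 1 ⇒ (c0=49/8, c1=10, c2=1)
[Gauss-Seidel] macro 3: S0 reads c0=49/8 → after 2×micro: 343/32; S1 reads c2=1 → after 3×micro: 2; S2 reads c1=2 → after 1×micro: 5 ⇒ (c0=343/32, c1=2, c2=5)
[Gauss-Seidel] macro 4: S0 reads c0=343/32 → after 2×micro: 2401/128; S1 reads c2=5 → after 3×micro: 10; S2 reads c1=10 → after 1×micro: 1 ⇒ (c0=2401/128, c1=10, c2=1)

first divergence at macro-step: 1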